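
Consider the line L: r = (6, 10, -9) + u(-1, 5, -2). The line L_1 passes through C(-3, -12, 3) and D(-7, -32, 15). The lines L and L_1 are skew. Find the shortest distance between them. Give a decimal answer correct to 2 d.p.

2.86

A direction vector for L_1 is D − C = (-4, -20, 12).
Common perpendicular direction n = (-1, 5, -2) × (-4, -20, 12) = (20, 20, 40).
With w = (-3, -12, 3) − (6, 10, -9) = (-9, -22, 12), w · n = -140.
Distance = |w · n| / |n| = |-140| / √2400 ≈ 2.86.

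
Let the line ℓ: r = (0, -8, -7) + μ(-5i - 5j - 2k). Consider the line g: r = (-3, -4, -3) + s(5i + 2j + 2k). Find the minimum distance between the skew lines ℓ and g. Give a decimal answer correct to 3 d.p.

Common perpendicular direction n = (-5, -5, -2) × (5, 2, 2) = (-6, 0, 15).
With w = (-3, -4, -3) − (0, -8, -7) = (-3, 4, 4), w · n = 78.
Distance = |w · n| / |n| = |78| / √261 ≈ 4.828.

4.828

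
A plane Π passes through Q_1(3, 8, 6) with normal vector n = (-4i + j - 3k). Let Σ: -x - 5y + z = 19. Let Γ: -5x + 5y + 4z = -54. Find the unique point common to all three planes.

(5, -5, -1)

Π: n·r = n·Q_1 gives -4x + y - 3z = -22.
Solving the 3×3 linear system -4x + y - 3z = -22, -x - 5y + z = 19, -5x + 5y + 4z = -54 (e.g. by elimination or Cramer's rule, determinant = 189) gives (5, -5, -1).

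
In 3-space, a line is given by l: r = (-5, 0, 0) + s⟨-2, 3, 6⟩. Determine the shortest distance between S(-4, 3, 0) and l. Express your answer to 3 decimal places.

3.000

Taking (-5, 0, 0) on l with direction v = (-2, 3, 6): w = S − (-5, 0, 0) = (1, 3, 0), and w × v = (18, -6, 9).
Distance = |w × v| / |v| = √441 / √49 ≈ 3.000.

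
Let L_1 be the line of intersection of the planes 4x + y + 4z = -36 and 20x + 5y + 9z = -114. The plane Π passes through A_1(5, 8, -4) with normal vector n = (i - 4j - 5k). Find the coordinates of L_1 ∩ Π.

Direction of L_1: (4, 1, 4) × (20, 5, 9) = (-11, 44, 0).
A point on L_1: solving the two plane equations with x = -2 gives (-2, -4, -6).
Π: n·r = n·A_1 gives x - 4y - 5z = -7.
Substitute r = (-2, -4, -6) + t(-11, 44, 0) into the plane: 44 + (-187)t = -7, so t = 3/11.
Intersection: (-2, -4, -6) + (3/11)·(-11, 44, 0) = (-5, 8, -6).

(-5, 8, -6)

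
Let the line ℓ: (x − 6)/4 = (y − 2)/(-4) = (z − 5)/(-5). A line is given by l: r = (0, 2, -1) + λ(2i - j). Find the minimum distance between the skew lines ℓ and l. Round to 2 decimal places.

ℓ has direction (4, -4, -5) through (6, 2, 5).
Common perpendicular direction n = (4, -4, -5) × (2, -1, 0) = (-5, -10, 4).
With w = (0, 2, -1) − (6, 2, 5) = (-6, 0, -6), w · n = 6.
Distance = |w · n| / |n| = |6| / √141 ≈ 0.51.

0.51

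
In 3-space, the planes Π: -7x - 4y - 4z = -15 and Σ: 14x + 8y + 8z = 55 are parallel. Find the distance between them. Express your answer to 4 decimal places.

1.3889

Rescale Σ by 1/(-2): -7x - 4y - 4z = -55/2. Then distance = |-15 − (-55/2)| / √81 ≈ 1.3889.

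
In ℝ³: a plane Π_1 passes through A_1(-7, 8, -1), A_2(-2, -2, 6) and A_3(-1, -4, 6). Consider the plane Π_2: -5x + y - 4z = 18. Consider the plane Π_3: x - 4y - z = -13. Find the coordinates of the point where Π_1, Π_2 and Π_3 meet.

A_1A_2 = (5, -10, 7), A_1A_3 = (6, -12, 7); a normal to Π_1 is A_1A_2 × A_1A_3 = (14, 7, 0).
Using A_1: Π_1 has equation 14x + 7y = -42.
Solving the 3×3 linear system 14x + 7y = -42, -5x + y - 4z = 18, x - 4y - z = -13 (e.g. by elimination or Cramer's rule, determinant = -301) gives (-4, 2, 1).

(-4, 2, 1)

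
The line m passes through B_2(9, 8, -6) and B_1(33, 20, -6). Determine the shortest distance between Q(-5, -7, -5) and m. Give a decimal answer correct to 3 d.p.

A direction vector for m is B_1 − B_2 = (24, 12, 0).
Taking (9, 8, -6) on m with direction v = (24, 12, 0): w = Q − (9, 8, -6) = (-14, -15, 1), and w × v = (-12, 24, 192).
Distance = |w × v| / |v| = √37584 / √720 ≈ 7.225.

7.225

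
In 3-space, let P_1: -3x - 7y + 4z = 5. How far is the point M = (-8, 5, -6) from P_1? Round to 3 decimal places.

n·M − d = (-3)·(-8) + (-7)·(5) + (4)·(-6) − 5 = -40; |n| = √74.
Distance = |-40| / √74 = 40/√74 ≈ 4.650.

4.650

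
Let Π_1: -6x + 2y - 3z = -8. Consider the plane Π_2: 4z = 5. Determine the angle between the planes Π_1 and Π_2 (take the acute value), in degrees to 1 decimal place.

cos θ = |n₁·n₂| / (|n₁||n₂|) = |-12| / (√49 · √16).
θ = arccos(0.42857) ≈ 64.6°.

64.6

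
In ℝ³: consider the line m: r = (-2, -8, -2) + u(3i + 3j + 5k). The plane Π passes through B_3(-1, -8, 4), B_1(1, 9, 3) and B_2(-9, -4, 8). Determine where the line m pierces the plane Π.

B_3B_1 = (2, 17, -1), B_3B_2 = (-8, 4, 4); a normal to Π is B_3B_1 × B_3B_2 = (72, 0, 144).
Using B_3: Π has equation 72x + 144z = 504.
Substitute r = (-2, -8, -2) + t(3, 3, 5) into the plane: -432 + 936t = 504, so t = 1.
Intersection: (-2, -8, -2) + 1·(3, 3, 5) = (1, -5, 3).

(1, -5, 3)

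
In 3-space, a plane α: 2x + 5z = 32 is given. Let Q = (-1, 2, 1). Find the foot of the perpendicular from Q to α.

(1, 2, 6)

Foot = Q − λn with λ = (n·Q − d)/|n|² = (3 − 32)/29 = -1.
Foot = (-1, 2, 1) − (-1)·(2, 0, 5) = (1, 2, 6).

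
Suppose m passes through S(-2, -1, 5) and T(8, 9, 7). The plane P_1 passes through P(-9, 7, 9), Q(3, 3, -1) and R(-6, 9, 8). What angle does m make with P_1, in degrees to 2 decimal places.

11.37

A direction vector for m is T − S = (10, 10, 2).
PQ = (12, -4, -10), PR = (3, 2, -1); a normal to P_1 is PQ × PR = (24, -18, 36).
Using P: P_1 has equation 24x - 18y + 36z = -18.
sin θ = |n·v| / (|n||v|) = |132| / (√2196 · √204) = 0.19722.
θ ≈ 11.37°.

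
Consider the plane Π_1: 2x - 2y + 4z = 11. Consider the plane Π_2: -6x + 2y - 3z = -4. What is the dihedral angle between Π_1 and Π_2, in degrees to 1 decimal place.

35.3

cos θ = |n₁·n₂| / (|n₁||n₂|) = |-28| / (√24 · √49).
θ = arccos(0.81650) ≈ 35.3°.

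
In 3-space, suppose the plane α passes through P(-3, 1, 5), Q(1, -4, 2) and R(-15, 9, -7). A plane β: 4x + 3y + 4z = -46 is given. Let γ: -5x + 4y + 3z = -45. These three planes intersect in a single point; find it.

PQ = (4, -5, -3), PR = (-12, 8, -12); a normal to α is PQ × PR = (84, 84, -28).
Using P: α has equation 84x + 84y - 28z = -308.
Solving the 3×3 linear system 84x + 84y - 28z = -308, 4x + 3y + 4z = -46, -5x + 4y + 3z = -45 (e.g. by elimination or Cramer's rule, determinant = -4144) gives (0, -6, -7).

(0, -6, -7)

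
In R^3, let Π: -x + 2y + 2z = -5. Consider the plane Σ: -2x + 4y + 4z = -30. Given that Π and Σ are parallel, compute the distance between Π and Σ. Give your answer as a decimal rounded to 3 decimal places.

Rescale Σ by 1/2: -x + 2y + 2z = -15. Then distance = |-5 − (-15)| / √9 ≈ 3.333.

3.333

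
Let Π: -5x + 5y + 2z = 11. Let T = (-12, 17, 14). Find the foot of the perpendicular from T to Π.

Foot = T − λn with λ = (n·T − d)/|n|² = (173 − 11)/54 = 3.
Foot = (-12, 17, 14) − 3·(-5, 5, 2) = (3, 2, 8).

(3, 2, 8)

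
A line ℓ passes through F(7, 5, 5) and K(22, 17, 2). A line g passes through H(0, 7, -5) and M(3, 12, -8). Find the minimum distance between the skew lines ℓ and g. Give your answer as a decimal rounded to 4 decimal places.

2.9959

A direction vector for ℓ is K − F = (15, 12, -3).
A direction vector for g is M − H = (3, 5, -3).
Common perpendicular direction n = (15, 12, -3) × (3, 5, -3) = (-21, 36, 39).
With w = (0, 7, -5) − (7, 5, 5) = (-7, 2, -10), w · n = -171.
Distance = |w · n| / |n| = |-171| / √3258 ≈ 2.9959.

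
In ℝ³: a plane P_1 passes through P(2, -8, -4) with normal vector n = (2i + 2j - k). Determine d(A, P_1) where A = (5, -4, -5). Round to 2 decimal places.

P_1: n·r = n·P gives 2x + 2y - z = -8.
n·A − d = (2)·(5) + (2)·(-4) + (-1)·(-5) − (-8) = 15; |n| = √9.
Distance = |15| / √9 = 15/√9 ≈ 5.00.

5.00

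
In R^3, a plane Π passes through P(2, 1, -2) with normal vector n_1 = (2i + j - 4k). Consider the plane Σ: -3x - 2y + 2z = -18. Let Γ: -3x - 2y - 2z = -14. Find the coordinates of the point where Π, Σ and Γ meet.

(2, 5, -1)

Π: n_1·r = n_1·P gives 2x + y - 4z = 13.
Solving the 3×3 linear system 2x + y - 4z = 13, -3x - 2y + 2z = -18, -3x - 2y - 2z = -14 (e.g. by elimination or Cramer's rule, determinant = 4) gives (2, 5, -1).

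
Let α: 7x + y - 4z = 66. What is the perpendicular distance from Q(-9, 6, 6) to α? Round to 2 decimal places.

n·Q − d = (7)·(-9) + (1)·(6) + (-4)·(6) − 66 = -147; |n| = √66.
Distance = |-147| / √66 = 147/√66 ≈ 18.09.

18.09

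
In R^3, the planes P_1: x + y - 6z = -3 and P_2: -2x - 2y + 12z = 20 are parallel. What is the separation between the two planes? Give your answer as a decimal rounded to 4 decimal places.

1.1355

Rescale P_2 by 1/(-2): x + y - 6z = -10. Then distance = |-3 − (-10)| / √38 ≈ 1.1355.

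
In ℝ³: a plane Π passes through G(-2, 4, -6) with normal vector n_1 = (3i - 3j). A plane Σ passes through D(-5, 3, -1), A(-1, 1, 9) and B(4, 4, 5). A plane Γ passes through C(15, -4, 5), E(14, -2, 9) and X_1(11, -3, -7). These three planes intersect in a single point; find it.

Π: n_1·r = n_1·G gives 3x - 3y = -18.
DA = (4, -2, 10), DB = (9, 1, 6); a normal to Σ is DA × DB = (-22, 66, 22).
Using D: Σ has equation -22x + 66y + 22z = 286.
CE = (-1, 2, 4), CX_1 = (-4, 1, -12); a normal to Γ is CE × CX_1 = (-28, -28, 7).
Using C: Γ has equation -28x - 28y + 7z = -273.
Solving the 3×3 linear system 3x - 3y = -18, -22x + 66y + 22z = 286, -28x - 28y + 7z = -273 (e.g. by elimination or Cramer's rule, determinant = 4620) gives (1, 7, -7).

(1, 7, -7)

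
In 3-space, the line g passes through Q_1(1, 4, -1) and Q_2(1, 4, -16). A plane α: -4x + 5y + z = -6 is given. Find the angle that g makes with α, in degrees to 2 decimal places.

A direction vector for g is Q_2 − Q_1 = (0, 0, -15).
sin θ = |n·v| / (|n||v|) = |-15| / (√42 · √225) = 0.15430.
θ ≈ 8.88°.

8.88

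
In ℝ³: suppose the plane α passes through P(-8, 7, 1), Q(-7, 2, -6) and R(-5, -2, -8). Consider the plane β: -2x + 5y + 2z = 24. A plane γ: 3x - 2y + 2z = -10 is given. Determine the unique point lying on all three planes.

PQ = (1, -5, -7), PR = (3, -9, -9); a normal to α is PQ × PR = (-18, -12, 6).
Using P: α has equation -18x - 12y + 6z = 66.
Solving the 3×3 linear system -18x - 12y + 6z = 66, -2x + 5y + 2z = 24, 3x - 2y + 2z = -10 (e.g. by elimination or Cramer's rule, determinant = -438) gives (-4, 2, 3).

(-4, 2, 3)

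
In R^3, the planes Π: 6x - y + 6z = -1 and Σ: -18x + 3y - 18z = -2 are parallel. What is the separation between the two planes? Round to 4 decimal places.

0.1951

Rescale Σ by 1/(-3): 6x - y + 6z = 2/3. Then distance = |-1 − (2/3)| / √73 ≈ 0.1951.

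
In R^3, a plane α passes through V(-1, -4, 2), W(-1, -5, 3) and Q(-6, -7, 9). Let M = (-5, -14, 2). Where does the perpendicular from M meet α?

VW = (0, -1, 1), VQ = (-5, -3, 7); a normal to α is VW × VQ = (-4, -5, -5).
Using V: α has equation -4x - 5y - 5z = 14.
Foot = M − λn with λ = (n·M − d)/|n|² = (80 − 14)/66 = 1.
Foot = (-5, -14, 2) − 1·(-4, -5, -5) = (-1, -9, 7).

(-1, -9, 7)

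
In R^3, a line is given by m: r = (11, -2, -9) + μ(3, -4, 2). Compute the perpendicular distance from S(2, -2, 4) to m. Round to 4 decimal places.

15.8103

Taking (11, -2, -9) on m with direction v = (3, -4, 2): w = S − (11, -2, -9) = (-9, 0, 13), and w × v = (52, 57, 36).
Distance = |w × v| / |v| = √7249 / √29 ≈ 15.8103.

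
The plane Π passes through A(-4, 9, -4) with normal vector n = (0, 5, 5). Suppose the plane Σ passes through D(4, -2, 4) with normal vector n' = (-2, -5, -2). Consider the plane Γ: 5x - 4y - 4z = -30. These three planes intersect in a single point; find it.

(-2, 0, 5)

Π: n·r = n·A gives 5y + 5z = 25.
Σ: n'·r = n'·D gives -2x - 5y - 2z = -6.
Solving the 3×3 linear system 5y + 5z = 25, -2x - 5y - 2z = -6, 5x - 4y - 4z = -30 (e.g. by elimination or Cramer's rule, determinant = 75) gives (-2, 0, 5).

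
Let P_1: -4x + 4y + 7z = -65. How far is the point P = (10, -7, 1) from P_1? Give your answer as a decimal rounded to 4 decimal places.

0.4444

n·P − d = (-4)·(10) + (4)·(-7) + (7)·(1) − (-65) = 4; |n| = √81.
Distance = |4| / √81 = 4/√81 ≈ 0.4444.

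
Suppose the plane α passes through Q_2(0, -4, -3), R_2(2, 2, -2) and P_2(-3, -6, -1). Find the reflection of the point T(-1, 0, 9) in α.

(-9, 4, 1)

Q_2R_2 = (2, 6, 1), Q_2P_2 = (-3, -2, 2); a normal to α is Q_2R_2 × Q_2P_2 = (14, -7, 14).
Using Q_2: α has equation 14x - 7y + 14z = -14.
λ = (n·T − d)/|n|² = (112 − (-14))/441 = 2/7.
Reflection = T − 2λn = (-1, 0, 9) − (4/7)·(14, -7, 14) = (-9, 4, 1).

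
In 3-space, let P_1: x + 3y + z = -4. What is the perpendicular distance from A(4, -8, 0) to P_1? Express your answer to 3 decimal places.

4.824

n·A − d = (1)·(4) + (3)·(-8) + (1)·(0) − (-4) = -16; |n| = √11.
Distance = |-16| / √11 = 16/√11 ≈ 4.824.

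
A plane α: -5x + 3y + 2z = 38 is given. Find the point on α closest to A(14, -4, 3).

Foot = A − λn with λ = (n·A − d)/|n|² = (-76 − 38)/38 = -3.
Foot = (14, -4, 3) − (-3)·(-5, 3, 2) = (-1, 5, 9).

(-1, 5, 9)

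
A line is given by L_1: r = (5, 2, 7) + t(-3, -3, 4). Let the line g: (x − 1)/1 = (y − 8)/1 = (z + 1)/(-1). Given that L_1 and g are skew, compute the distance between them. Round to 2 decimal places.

7.07

g has direction (1, 1, -1) through (1, 8, -1).
Common perpendicular direction n = (-3, -3, 4) × (1, 1, -1) = (-1, 1, 0).
With w = (1, 8, -1) − (5, 2, 7) = (-4, 6, -8), w · n = 10.
Distance = |w · n| / |n| = |10| / √2 ≈ 7.07.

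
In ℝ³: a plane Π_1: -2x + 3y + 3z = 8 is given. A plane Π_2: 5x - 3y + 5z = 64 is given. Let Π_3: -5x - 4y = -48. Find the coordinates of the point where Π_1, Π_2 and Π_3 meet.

(8, 2, 6)

Solving the 3×3 linear system -2x + 3y + 3z = 8, 5x - 3y + 5z = 64, -5x - 4y = -48 (e.g. by elimination or Cramer's rule, determinant = -220) gives (8, 2, 6).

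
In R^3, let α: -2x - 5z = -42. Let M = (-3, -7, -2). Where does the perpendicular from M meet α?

(1, -7, 8)

Foot = M − λn with λ = (n·M − d)/|n|² = (16 − (-42))/29 = 2.
Foot = (-3, -7, -2) − 2·(-2, 0, -5) = (1, -7, 8).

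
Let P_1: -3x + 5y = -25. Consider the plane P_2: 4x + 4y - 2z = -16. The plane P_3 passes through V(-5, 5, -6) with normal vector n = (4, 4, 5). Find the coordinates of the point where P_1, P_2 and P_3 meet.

(0, -5, -2)

P_3: n·r = n·V gives 4x + 4y + 5z = -30.
Solving the 3×3 linear system -3x + 5y = -25, 4x + 4y - 2z = -16, 4x + 4y + 5z = -30 (e.g. by elimination or Cramer's rule, determinant = -224) gives (0, -5, -2).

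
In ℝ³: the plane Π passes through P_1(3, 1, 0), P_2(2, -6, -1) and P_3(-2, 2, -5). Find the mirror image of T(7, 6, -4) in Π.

P_1P_2 = (-1, -7, -1), P_1P_3 = (-5, 1, -5); a normal to Π is P_1P_2 × P_1P_3 = (36, 0, -36).
Using P_1: Π has equation 36x - 36z = 108.
λ = (n·T − d)/|n|² = (396 − 108)/2592 = 1/9.
Reflection = T − 2λn = (7, 6, -4) − (2/9)·(36, 0, -36) = (-1, 6, 4).

(-1, 6, 4)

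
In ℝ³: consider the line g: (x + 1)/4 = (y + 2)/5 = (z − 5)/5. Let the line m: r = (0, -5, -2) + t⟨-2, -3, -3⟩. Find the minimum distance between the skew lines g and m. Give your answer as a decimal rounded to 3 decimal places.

2.828

g has direction (4, 5, 5) through (-1, -2, 5).
Common perpendicular direction n = (4, 5, 5) × (-2, -3, -3) = (0, 2, -2).
With w = (0, -5, -2) − (-1, -2, 5) = (1, -3, -7), w · n = 8.
Distance = |w · n| / |n| = |8| / √8 ≈ 2.828.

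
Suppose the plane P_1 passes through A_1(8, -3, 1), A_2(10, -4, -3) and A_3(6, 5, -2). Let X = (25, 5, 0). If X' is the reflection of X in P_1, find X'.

(-5, -7, -12)

A_1A_2 = (2, -1, -4), A_1A_3 = (-2, 8, -3); a normal to P_1 is A_1A_2 × A_1A_3 = (35, 14, 14).
Using A_1: P_1 has equation 35x + 14y + 14z = 252.
λ = (n·X − d)/|n|² = (945 − 252)/1617 = 3/7.
Reflection = X − 2λn = (25, 5, 0) − (6/7)·(35, 14, 14) = (-5, -7, -12).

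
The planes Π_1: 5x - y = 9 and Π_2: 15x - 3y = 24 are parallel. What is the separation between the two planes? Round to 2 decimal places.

Rescale Π_2 by 1/3: 5x - y = 8. Then distance = |9 − 8| / √26 ≈ 0.20.

0.20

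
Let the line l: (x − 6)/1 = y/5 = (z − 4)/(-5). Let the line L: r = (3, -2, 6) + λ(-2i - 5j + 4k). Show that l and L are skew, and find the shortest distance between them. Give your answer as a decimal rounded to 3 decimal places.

1.402

l has direction (1, 5, -5) through (6, 0, 4).
Common perpendicular direction n = (1, 5, -5) × (-2, -5, 4) = (-5, 6, 5).
With w = (3, -2, 6) − (6, 0, 4) = (-3, -2, 2), w · n = 13.
Since n ≠ 0 the lines are not parallel, and w · n = 13 ≠ 0 so they do not intersect; hence they are skew.
Distance = |w · n| / |n| = |13| / √86 ≈ 1.402.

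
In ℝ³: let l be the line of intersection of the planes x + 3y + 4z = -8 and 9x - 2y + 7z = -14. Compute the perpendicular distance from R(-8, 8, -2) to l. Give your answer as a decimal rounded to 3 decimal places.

Direction of l: (1, 3, 4) × (9, -2, 7) = (29, 29, -29).
A point on l: solving the two plane equations with x = -6 gives (-6, -6, 4).
Taking (-6, -6, 4) on l with direction v = (29, 29, -29): w = R − (-6, -6, 4) = (-2, 14, -6), and w × v = (-232, -232, -464).
Distance = |w × v| / |v| = √322944 / √2523 ≈ 11.314.

11.314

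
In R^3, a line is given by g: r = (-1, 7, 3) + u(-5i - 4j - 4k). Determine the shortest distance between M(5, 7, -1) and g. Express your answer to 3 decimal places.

Taking (-1, 7, 3) on g with direction v = (-5, -4, -4): w = M − (-1, 7, 3) = (6, 0, -4), and w × v = (-16, 44, -24).
Distance = |w × v| / |v| = √2768 / √57 ≈ 6.969.

6.969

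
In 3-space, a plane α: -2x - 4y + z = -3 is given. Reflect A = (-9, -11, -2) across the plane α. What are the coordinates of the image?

(3, 13, -8)

λ = (n·A − d)/|n|² = (60 − (-3))/21 = 3.
Reflection = A − 2λn = (-9, -11, -2) − 6·(-2, -4, 1) = (3, 13, -8).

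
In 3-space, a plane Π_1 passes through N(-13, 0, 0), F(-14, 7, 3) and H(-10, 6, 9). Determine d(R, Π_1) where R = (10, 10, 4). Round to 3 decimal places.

19.953

NF = (-1, 7, 3), NH = (3, 6, 9); a normal to Π_1 is NF × NH = (45, 18, -27).
Using N: Π_1 has equation 45x + 18y - 27z = -585.
n·R − d = (45)·(10) + (18)·(10) + (-27)·(4) − (-585) = 1107; |n| = √3078.
Distance = |1107| / √3078 = 1107/√3078 ≈ 19.953.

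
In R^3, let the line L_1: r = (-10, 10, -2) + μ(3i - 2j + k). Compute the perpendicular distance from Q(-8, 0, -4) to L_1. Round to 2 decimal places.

8.18

Taking (-10, 10, -2) on L_1 with direction v = (3, -2, 1): w = Q − (-10, 10, -2) = (2, -10, -2), and w × v = (-14, -8, 26).
Distance = |w × v| / |v| = √936 / √14 ≈ 8.18.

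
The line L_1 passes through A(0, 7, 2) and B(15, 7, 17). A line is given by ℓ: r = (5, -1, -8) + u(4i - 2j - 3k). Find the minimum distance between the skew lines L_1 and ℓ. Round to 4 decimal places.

3.4438

A direction vector for L_1 is B − A = (15, 0, 15).
Common perpendicular direction n = (15, 0, 15) × (4, -2, -3) = (30, 105, -30).
With w = (5, -1, -8) − (0, 7, 2) = (5, -8, -10), w · n = -390.
Distance = |w · n| / |n| = |-390| / √12825 ≈ 3.4438.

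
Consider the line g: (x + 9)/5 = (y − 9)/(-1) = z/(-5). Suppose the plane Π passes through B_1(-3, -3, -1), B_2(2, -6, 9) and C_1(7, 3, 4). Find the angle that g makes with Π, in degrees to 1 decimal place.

g has direction (5, -1, -5) through (-9, 9, 0).
B_1B_2 = (5, -3, 10), B_1C_1 = (10, 6, 5); a normal to Π is B_1B_2 × B_1C_1 = (-75, 75, 60).
Using B_1: Π has equation -75x + 75y + 60z = -60.
sin θ = |n·v| / (|n||v|) = |-750| / (√14850 · √51) = 0.86181.
θ ≈ 59.5°.

59.5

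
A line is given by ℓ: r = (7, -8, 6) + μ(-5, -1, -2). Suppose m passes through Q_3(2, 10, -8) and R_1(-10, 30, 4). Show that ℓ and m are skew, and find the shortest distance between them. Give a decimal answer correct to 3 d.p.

20.592

A direction vector for m is R_1 − Q_3 = (-12, 20, 12).
Common perpendicular direction n = (-5, -1, -2) × (-12, 20, 12) = (28, 84, -112).
With w = (2, 10, -8) − (7, -8, 6) = (-5, 18, -14), w · n = 2940.
Since n ≠ 0 the lines are not parallel, and w · n = 2940 ≠ 0 so they do not intersect; hence they are skew.
Distance = |w · n| / |n| = |2940| / √20384 ≈ 20.592.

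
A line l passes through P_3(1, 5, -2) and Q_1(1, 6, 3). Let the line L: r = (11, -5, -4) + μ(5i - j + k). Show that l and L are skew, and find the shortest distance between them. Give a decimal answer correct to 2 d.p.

6.87

A direction vector for l is Q_1 − P_3 = (0, 1, 5).
Common perpendicular direction n = (0, 1, 5) × (5, -1, 1) = (6, 25, -5).
With w = (11, -5, -4) − (1, 5, -2) = (10, -10, -2), w · n = -180.
Since n ≠ 0 the lines are not parallel, and w · n = -180 ≠ 0 so they do not intersect; hence they are skew.
Distance = |w · n| / |n| = |-180| / √686 ≈ 6.87.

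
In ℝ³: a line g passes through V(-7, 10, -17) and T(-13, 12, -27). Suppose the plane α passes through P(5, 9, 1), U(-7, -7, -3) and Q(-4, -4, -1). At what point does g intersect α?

(2, 7, -2)

A direction vector for g is T − V = (-6, 2, -10).
PU = (-12, -16, -4), PQ = (-9, -13, -2); a normal to α is PU × PQ = (-20, 12, 12).
Using P: α has equation -20x + 12y + 12z = 20.
Substitute r = (-7, 10, -17) + t(-6, 2, -10) into the plane: 56 + 24t = 20, so t = -3/2.
Intersection: (-7, 10, -17) + (-3/2)·(-6, 2, -10) = (2, 7, -2).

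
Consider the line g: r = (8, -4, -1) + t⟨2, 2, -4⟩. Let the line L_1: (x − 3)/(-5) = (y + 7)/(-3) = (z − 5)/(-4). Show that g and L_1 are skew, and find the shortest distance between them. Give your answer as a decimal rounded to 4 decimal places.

L_1 has direction (-5, -3, -4) through (3, -7, 5).
Common perpendicular direction n = (2, 2, -4) × (-5, -3, -4) = (-20, 28, 4).
With w = (3, -7, 5) − (8, -4, -1) = (-5, -3, 6), w · n = 40.
Since n ≠ 0 the lines are not parallel, and w · n = 40 ≠ 0 so they do not intersect; hence they are skew.
Distance = |w · n| / |n| = |40| / √1200 ≈ 1.1547.

1.1547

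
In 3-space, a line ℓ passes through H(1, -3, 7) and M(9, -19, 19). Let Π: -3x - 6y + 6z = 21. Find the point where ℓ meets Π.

A direction vector for ℓ is M − H = (8, -16, 12).
Substitute r = (1, -3, 7) + t(8, -16, 12) into the plane: 57 + 144t = 21, so t = -1/4.
Intersection: (1, -3, 7) + (-1/4)·(8, -16, 12) = (-1, 1, 4).

(-1, 1, 4)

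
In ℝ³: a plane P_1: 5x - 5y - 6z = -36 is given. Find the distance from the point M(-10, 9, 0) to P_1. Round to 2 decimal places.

6.36

n·M − d = (5)·(-10) + (-5)·(9) + (-6)·(0) − (-36) = -59; |n| = √86.
Distance = |-59| / √86 = 59/√86 ≈ 6.36.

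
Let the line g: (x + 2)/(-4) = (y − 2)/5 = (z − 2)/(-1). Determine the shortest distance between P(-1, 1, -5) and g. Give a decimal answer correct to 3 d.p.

g has direction (-4, 5, -1) through (-2, 2, 2).
Taking (-2, 2, 2) on g with direction v = (-4, 5, -1): w = P − (-2, 2, 2) = (1, -1, -7), and w × v = (36, 29, 1).
Distance = |w × v| / |v| = √2138 / √42 ≈ 7.135.

7.135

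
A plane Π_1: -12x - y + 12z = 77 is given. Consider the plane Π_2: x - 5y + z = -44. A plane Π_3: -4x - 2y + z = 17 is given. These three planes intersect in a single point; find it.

(-8, 7, -1)

Solving the 3×3 linear system -12x - y + 12z = 77, x - 5y + z = -44, -4x - 2y + z = 17 (e.g. by elimination or Cramer's rule, determinant = -223) gives (-8, 7, -1).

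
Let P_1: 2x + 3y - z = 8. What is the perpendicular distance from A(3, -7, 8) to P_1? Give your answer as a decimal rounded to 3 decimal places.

8.285

n·A − d = (2)·(3) + (3)·(-7) + (-1)·(8) − 8 = -31; |n| = √14.
Distance = |-31| / √14 = 31/√14 ≈ 8.285.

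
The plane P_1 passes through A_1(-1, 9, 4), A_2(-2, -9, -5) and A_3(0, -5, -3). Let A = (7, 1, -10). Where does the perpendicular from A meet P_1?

(7, -3, -2)

A_1A_2 = (-1, -18, -9), A_1A_3 = (1, -14, -7); a normal to P_1 is A_1A_2 × A_1A_3 = (0, -16, 32).
Using A_1: P_1 has equation -16y + 32z = -16.
Foot = A − λn with λ = (n·A − d)/|n|² = (-336 − (-16))/1280 = -1/4.
Foot = (7, 1, -10) − (-1/4)·(0, -16, 32) = (7, -3, -2).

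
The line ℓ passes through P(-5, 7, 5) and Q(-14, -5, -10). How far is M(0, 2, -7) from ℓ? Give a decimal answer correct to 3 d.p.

10.464

A direction vector for ℓ is Q − P = (-9, -12, -15).
Taking (-5, 7, 5) on ℓ with direction v = (-9, -12, -15): w = M − (-5, 7, 5) = (5, -5, -12), and w × v = (-69, 183, -105).
Distance = |w × v| / |v| = √49275 / √450 ≈ 10.464.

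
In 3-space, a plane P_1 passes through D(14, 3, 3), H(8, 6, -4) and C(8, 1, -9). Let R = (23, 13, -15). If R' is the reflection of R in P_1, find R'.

(-7, -5, 3)

DH = (-6, 3, -7), DC = (-6, -2, -12); a normal to P_1 is DH × DC = (-50, -30, 30).
Using D: P_1 has equation -50x - 30y + 30z = -700.
λ = (n·R − d)/|n|² = (-1990 − (-700))/4300 = -3/10.
Reflection = R − 2λn = (23, 13, -15) − (-3/5)·(-50, -30, 30) = (-7, -5, 3).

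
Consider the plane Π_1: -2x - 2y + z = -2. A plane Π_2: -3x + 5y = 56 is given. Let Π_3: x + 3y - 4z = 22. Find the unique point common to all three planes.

(-7, 7, -2)

Solving the 3×3 linear system -2x - 2y + z = -2, -3x + 5y = 56, x + 3y - 4z = 22 (e.g. by elimination or Cramer's rule, determinant = 50) gives (-7, 7, -2).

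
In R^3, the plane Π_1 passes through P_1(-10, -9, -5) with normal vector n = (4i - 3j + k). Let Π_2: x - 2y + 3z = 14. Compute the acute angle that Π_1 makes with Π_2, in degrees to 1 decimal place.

47.0

Π_1: n·r = n·P_1 gives 4x - 3y + z = -18.
cos θ = |n₁·n₂| / (|n₁||n₂|) = |13| / (√26 · √14).
θ = arccos(0.68139) ≈ 47.0°.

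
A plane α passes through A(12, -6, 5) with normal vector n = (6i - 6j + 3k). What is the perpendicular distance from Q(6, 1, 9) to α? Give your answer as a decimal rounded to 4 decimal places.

7.3333

α: n·r = n·A gives 6x - 6y + 3z = 123.
n·Q − d = (6)·(6) + (-6)·(1) + (3)·(9) − 123 = -66; |n| = √81.
Distance = |-66| / √81 = 66/√81 ≈ 7.3333.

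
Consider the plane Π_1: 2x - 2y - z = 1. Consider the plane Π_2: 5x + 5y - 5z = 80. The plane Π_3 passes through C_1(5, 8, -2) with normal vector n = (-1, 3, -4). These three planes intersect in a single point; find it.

(6, 7, -3)

Π_3: n·r = n·C_1 gives -x + 3y - 4z = 27.
Solving the 3×3 linear system 2x - 2y - z = 1, 5x + 5y - 5z = 80, -x + 3y - 4z = 27 (e.g. by elimination or Cramer's rule, determinant = -80) gives (6, 7, -3).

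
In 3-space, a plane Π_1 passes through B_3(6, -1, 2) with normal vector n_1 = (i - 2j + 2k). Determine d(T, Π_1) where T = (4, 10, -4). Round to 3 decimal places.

12.000

Π_1: n_1·r = n_1·B_3 gives x - 2y + 2z = 12.
n·T − d = (1)·(4) + (-2)·(10) + (2)·(-4) − 12 = -36; |n| = √9.
Distance = |-36| / √9 = 36/√9 ≈ 12.000.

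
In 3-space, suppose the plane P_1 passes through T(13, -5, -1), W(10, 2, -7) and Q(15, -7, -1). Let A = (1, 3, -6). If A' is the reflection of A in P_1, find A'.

TW = (-3, 7, -6), TQ = (2, -2, 0); a normal to P_1 is TW × TQ = (-12, -12, -8).
Using T: P_1 has equation -12x - 12y - 8z = -88.
λ = (n·A − d)/|n|² = (0 − (-88))/352 = 1/4.
Reflection = A − 2λn = (1, 3, -6) − (1/2)·(-12, -12, -8) = (7, 9, -2).

(7, 9, -2)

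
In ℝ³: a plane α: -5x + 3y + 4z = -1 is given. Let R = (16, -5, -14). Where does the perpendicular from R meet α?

Foot = R − λn with λ = (n·R − d)/|n|² = (-151 − (-1))/50 = -3.
Foot = (16, -5, -14) − (-3)·(-5, 3, 4) = (1, 4, -2).

(1, 4, -2)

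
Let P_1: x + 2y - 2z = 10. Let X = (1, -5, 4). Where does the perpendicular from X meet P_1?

(4, 1, -2)

Foot = X − λn with λ = (n·X − d)/|n|² = (-17 − 10)/9 = -3.
Foot = (1, -5, 4) − (-3)·(1, 2, -2) = (4, 1, -2).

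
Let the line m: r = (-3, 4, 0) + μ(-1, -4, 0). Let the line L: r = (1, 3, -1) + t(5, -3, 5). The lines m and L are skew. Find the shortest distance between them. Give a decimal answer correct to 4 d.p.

3.4966

Common perpendicular direction n = (-1, -4, 0) × (5, -3, 5) = (-20, 5, 23).
With w = (1, 3, -1) − (-3, 4, 0) = (4, -1, -1), w · n = -108.
Distance = |w · n| / |n| = |-108| / √954 ≈ 3.4966.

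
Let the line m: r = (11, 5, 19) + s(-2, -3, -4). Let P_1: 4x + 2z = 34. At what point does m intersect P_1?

(5, -4, 7)

Substitute r = (11, 5, 19) + t(-2, -3, -4) into the plane: 82 + (-16)t = 34, so t = 3.
Intersection: (11, 5, 19) + 3·(-2, -3, -4) = (5, -4, 7).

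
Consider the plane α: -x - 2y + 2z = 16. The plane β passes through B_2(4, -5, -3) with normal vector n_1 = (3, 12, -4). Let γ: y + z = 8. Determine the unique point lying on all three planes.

(4, -1, 9)

β: n_1·r = n_1·B_2 gives 3x + 12y - 4z = -36.
Solving the 3×3 linear system -x - 2y + 2z = 16, 3x + 12y - 4z = -36, y + z = 8 (e.g. by elimination or Cramer's rule, determinant = -4) gives (4, -1, 9).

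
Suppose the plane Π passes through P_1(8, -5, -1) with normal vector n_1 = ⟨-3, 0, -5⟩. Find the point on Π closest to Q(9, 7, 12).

(3, 7, 2)

Π: n_1·r = n_1·P_1 gives -3x - 5z = -19.
Foot = Q − λn with λ = (n·Q − d)/|n|² = (-87 − (-19))/34 = -2.
Foot = (9, 7, 12) − (-2)·(-3, 0, -5) = (3, 7, 2).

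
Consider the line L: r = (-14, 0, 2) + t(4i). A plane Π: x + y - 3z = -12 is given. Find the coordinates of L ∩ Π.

Substitute r = (-14, 0, 2) + t(4, 0, 0) into the plane: -20 + 4t = -12, so t = 2.
Intersection: (-14, 0, 2) + 2·(4, 0, 0) = (-6, 0, 2).

(-6, 0, 2)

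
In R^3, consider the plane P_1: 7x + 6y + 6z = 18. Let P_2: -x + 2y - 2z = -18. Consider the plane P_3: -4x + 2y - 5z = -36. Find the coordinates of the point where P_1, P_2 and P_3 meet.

(0, -3, 6)

Solving the 3×3 linear system 7x + 6y + 6z = 18, -x + 2y - 2z = -18, -4x + 2y - 5z = -36 (e.g. by elimination or Cramer's rule, determinant = 12) gives (0, -3, 6).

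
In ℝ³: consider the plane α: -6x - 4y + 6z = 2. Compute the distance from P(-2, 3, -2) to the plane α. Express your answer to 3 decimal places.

n·P − d = (-6)·(-2) + (-4)·(3) + (6)·(-2) − 2 = -14; |n| = √88.
Distance = |-14| / √88 = 14/√88 ≈ 1.492.

1.492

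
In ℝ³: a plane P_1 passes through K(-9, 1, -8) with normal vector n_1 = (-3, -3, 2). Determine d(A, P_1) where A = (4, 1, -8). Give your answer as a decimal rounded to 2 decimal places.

8.31

P_1: n_1·r = n_1·K gives -3x - 3y + 2z = 8.
n·A − d = (-3)·(4) + (-3)·(1) + (2)·(-8) − 8 = -39; |n| = √22.
Distance = |-39| / √22 = 39/√22 ≈ 8.31.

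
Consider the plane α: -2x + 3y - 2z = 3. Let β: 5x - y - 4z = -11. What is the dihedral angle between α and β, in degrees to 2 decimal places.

cos θ = |n₁·n₂| / (|n₁||n₂|) = |-5| / (√17 · √42).
θ = arccos(0.18712) ≈ 79.22°.

79.22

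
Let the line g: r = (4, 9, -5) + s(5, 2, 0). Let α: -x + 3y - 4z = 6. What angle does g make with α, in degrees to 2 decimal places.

2.09

sin θ = |n·v| / (|n||v|) = |1| / (√26 · √29) = 0.03642.
θ ≈ 2.09°.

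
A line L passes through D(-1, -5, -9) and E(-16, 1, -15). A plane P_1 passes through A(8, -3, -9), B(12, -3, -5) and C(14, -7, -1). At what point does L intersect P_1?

(9, -9, -5)

A direction vector for L is E − D = (-15, 6, -6).
AB = (4, 0, 4), AC = (6, -4, 8); a normal to P_1 is AB × AC = (16, -8, -16).
Using A: P_1 has equation 16x - 8y - 16z = 296.
Substitute r = (-1, -5, -9) + t(-15, 6, -6) into the plane: 168 + (-192)t = 296, so t = -2/3.
Intersection: (-1, -5, -9) + (-2/3)·(-15, 6, -6) = (9, -9, -5).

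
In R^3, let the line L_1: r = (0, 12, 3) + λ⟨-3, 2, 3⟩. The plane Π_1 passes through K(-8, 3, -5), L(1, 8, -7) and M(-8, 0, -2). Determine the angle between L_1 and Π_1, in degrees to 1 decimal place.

KL = (9, 5, -2), KM = (0, -3, 3); a normal to Π_1 is KL × KM = (9, -27, -27).
Using K: Π_1 has equation 9x - 27y - 27z = -18.
sin θ = |n·v| / (|n||v|) = |-162| / (√1539 · √22) = 0.88041.
θ ≈ 61.7°.

61.7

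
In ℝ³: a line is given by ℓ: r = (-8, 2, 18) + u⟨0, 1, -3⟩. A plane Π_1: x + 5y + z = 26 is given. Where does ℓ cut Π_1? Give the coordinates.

Substitute r = (-8, 2, 18) + t(0, 1, -3) into the plane: 20 + 2t = 26, so t = 3.
Intersection: (-8, 2, 18) + 3·(0, 1, -3) = (-8, 5, 9).

(-8, 5, 9)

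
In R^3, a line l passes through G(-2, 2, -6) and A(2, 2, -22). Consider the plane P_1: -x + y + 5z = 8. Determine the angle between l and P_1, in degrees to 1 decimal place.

A direction vector for l is A − G = (4, 0, -16).
sin θ = |n·v| / (|n||v|) = |-84| / (√27 · √272) = 0.98020.
θ ≈ 78.6°.

78.6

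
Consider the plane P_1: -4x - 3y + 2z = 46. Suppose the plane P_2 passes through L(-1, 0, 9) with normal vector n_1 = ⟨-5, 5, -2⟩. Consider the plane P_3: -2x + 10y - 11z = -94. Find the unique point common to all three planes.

P_2: n_1·r = n_1·L gives -5x + 5y - 2z = -13.
Solving the 3×3 linear system -4x - 3y + 2z = 46, -5x + 5y - 2z = -13, -2x + 10y - 11z = -94 (e.g. by elimination or Cramer's rule, determinant = 213) gives (-5, -6, 4).

(-5, -6, 4)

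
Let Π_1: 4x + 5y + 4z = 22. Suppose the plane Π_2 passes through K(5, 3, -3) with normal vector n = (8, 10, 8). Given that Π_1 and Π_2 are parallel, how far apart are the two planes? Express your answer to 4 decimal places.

Π_2: n·r = n·K gives 8x + 10y + 8z = 46.
Rescale Π_2 by 1/2: 4x + 5y + 4z = 23. Then distance = |22 − 23| / √57 ≈ 0.1325.

0.1325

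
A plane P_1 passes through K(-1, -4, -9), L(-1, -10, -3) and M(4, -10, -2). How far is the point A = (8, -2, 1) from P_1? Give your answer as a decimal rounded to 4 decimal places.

KL = (0, -6, 6), KM = (5, -6, 7); a normal to P_1 is KL × KM = (-6, 30, 30).
Using K: P_1 has equation -6x + 30y + 30z = -384.
n·A − d = (-6)·(8) + (30)·(-2) + (30)·(1) − (-384) = 306; |n| = √1836.
Distance = |306| / √1836 = 306/√1836 ≈ 7.1414.

7.1414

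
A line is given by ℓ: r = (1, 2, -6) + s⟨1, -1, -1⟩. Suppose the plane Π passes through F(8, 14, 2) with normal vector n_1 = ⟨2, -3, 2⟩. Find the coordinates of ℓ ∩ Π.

Π: n_1·r = n_1·F gives 2x - 3y + 2z = -22.
Substitute r = (1, 2, -6) + t(1, -1, -1) into the plane: -16 + 3t = -22, so t = -2.
Intersection: (1, 2, -6) + (-2)·(1, -1, -1) = (-1, 4, -4).

(-1, 4, -4)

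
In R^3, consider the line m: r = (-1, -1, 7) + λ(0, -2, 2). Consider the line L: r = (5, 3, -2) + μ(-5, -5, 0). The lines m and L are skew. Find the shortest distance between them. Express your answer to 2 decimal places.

Common perpendicular direction n = (0, -2, 2) × (-5, -5, 0) = (10, -10, -10).
With w = (5, 3, -2) − (-1, -1, 7) = (6, 4, -9), w · n = 110.
Distance = |w · n| / |n| = |110| / √300 ≈ 6.35.

6.35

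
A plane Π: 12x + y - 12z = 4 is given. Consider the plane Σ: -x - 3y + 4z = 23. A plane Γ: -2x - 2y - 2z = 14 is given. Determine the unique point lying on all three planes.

(1, -8, 0)

Solving the 3×3 linear system 12x + y - 12z = 4, -x - 3y + 4z = 23, -2x - 2y - 2z = 14 (e.g. by elimination or Cramer's rule, determinant = 206) gives (1, -8, 0).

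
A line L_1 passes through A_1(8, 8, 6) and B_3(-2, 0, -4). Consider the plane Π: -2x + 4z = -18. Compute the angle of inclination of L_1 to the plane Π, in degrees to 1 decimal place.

A direction vector for L_1 is B_3 − A_1 = (-10, -8, -10).
sin θ = |n·v| / (|n||v|) = |-20| / (√20 · √264) = 0.27524.
θ ≈ 16.0°.

16.0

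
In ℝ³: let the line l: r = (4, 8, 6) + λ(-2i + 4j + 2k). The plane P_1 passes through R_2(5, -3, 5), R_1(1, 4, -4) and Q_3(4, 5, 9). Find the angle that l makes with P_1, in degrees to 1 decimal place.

16.8

R_2R_1 = (-4, 7, -9), R_2Q_3 = (-1, 8, 4); a normal to P_1 is R_2R_1 × R_2Q_3 = (100, 25, -25).
Using R_2: P_1 has equation 100x + 25y - 25z = 300.
sin θ = |n·v| / (|n||v|) = |-150| / (√11250 · √24) = 0.28868.
θ ≈ 16.8°.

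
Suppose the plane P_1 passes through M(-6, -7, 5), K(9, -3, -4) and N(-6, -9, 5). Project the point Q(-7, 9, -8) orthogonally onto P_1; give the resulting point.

(-1, 9, 2)

MK = (15, 4, -9), MN = (0, -2, 0); a normal to P_1 is MK × MN = (-18, 0, -30).
Using M: P_1 has equation -18x - 30z = -42.
Foot = Q − λn with λ = (n·Q − d)/|n|² = (366 − (-42))/1224 = 1/3.
Foot = (-7, 9, -8) − (1/3)·(-18, 0, -30) = (-1, 9, 2).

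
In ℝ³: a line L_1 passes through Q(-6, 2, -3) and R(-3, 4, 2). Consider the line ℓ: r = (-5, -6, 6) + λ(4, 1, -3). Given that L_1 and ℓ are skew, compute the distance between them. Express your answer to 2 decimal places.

A direction vector for L_1 is R − Q = (3, 2, 5).
Common perpendicular direction n = (3, 2, 5) × (4, 1, -3) = (-11, 29, -5).
With w = (-5, -6, 6) − (-6, 2, -3) = (1, -8, 9), w · n = -288.
Distance = |w · n| / |n| = |-288| / √987 ≈ 9.17.

9.17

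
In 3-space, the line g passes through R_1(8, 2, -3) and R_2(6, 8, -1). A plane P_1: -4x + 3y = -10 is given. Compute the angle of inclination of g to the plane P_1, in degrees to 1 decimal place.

A direction vector for g is R_2 − R_1 = (-2, 6, 2).
sin θ = |n·v| / (|n||v|) = |26| / (√25 · √44) = 0.78393.
θ ≈ 51.6°.

51.6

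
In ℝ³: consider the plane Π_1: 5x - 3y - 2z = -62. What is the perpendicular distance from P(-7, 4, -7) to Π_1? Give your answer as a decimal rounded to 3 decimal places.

4.704

n·P − d = (5)·(-7) + (-3)·(4) + (-2)·(-7) − (-62) = 29; |n| = √38.
Distance = |29| / √38 = 29/√38 ≈ 4.704.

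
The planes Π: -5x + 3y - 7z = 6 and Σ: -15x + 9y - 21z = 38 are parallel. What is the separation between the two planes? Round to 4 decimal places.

Rescale Σ by 1/3: -5x + 3y - 7z = 38/3. Then distance = |6 − (38/3)| / √83 ≈ 0.7318.

0.7318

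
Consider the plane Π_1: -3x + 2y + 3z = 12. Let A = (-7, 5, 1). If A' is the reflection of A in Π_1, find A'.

λ = (n·A − d)/|n|² = (34 − 12)/22 = 1.
Reflection = A − 2λn = (-7, 5, 1) − 2·(-3, 2, 3) = (-1, 1, -5).

(-1, 1, -5)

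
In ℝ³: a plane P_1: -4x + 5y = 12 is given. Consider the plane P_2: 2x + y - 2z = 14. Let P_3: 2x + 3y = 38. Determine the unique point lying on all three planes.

Solving the 3×3 linear system -4x + 5y = 12, 2x + y - 2z = 14, 2x + 3y = 38 (e.g. by elimination or Cramer's rule, determinant = -44) gives (7, 8, 4).

(7, 8, 4)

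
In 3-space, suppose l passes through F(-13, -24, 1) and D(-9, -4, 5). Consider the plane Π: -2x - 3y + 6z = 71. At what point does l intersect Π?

A direction vector for l is D − F = (4, 20, 4).
Substitute r = (-13, -24, 1) + t(4, 20, 4) into the plane: 104 + (-44)t = 71, so t = 3/4.
Intersection: (-13, -24, 1) + (3/4)·(4, 20, 4) = (-10, -9, 4).

(-10, -9, 4)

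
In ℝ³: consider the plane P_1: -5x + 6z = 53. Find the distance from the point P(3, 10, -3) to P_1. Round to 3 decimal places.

n·P − d = (-5)·(3) + (0)·(10) + (6)·(-3) − 53 = -86; |n| = √61.
Distance = |-86| / √61 = 86/√61 ≈ 11.011.

11.011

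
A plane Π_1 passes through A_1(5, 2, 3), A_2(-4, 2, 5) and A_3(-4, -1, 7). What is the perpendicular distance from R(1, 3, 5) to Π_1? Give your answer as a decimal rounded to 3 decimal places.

A_1A_2 = (-9, 0, 2), A_1A_3 = (-9, -3, 4); a normal to Π_1 is A_1A_2 × A_1A_3 = (6, 18, 27).
Using A_1: Π_1 has equation 6x + 18y + 27z = 147.
n·R − d = (6)·(1) + (18)·(3) + (27)·(5) − 147 = 48; |n| = √1089.
Distance = |48| / √1089 = 48/√1089 ≈ 1.455.

1.455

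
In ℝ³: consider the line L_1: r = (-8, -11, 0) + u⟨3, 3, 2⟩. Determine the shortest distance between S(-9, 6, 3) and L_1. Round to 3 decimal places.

12.902

Taking (-8, -11, 0) on L_1 with direction v = (3, 3, 2): w = S − (-8, -11, 0) = (-1, 17, 3), and w × v = (25, 11, -54).
Distance = |w × v| / |v| = √3662 / √22 ≈ 12.902.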